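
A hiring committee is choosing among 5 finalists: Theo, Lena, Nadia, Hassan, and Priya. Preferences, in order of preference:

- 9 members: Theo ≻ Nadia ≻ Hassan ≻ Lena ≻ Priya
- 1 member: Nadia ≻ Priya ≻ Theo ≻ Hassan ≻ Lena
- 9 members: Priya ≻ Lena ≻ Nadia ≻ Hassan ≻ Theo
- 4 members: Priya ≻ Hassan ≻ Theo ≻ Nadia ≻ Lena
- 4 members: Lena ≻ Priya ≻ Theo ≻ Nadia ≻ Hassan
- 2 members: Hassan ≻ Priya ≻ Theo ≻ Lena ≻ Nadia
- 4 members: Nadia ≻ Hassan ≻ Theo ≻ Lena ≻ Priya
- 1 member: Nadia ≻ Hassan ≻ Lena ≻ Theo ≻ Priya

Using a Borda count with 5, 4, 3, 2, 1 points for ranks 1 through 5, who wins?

Theo: 9·5 + 1·3 + 9·1 + 4·3 + 4·3 + 2·3 + 4·3 + 1·2 = 101
Lena: 9·2 + 1·1 + 9·4 + 4·1 + 4·5 + 2·2 + 4·2 + 1·3 = 94
Nadia: 9·4 + 1·5 + 9·3 + 4·2 + 4·2 + 2·1 + 4·5 + 1·5 = 111
Hassan: 9·3 + 1·2 + 9·2 + 4·4 + 4·1 + 2·5 + 4·4 + 1·4 = 97
Priya: 9·1 + 1·4 + 9·5 + 4·5 + 4·4 + 2·4 + 4·1 + 1·1 = 107
Nadia has the highest Borda score (111).

Nadia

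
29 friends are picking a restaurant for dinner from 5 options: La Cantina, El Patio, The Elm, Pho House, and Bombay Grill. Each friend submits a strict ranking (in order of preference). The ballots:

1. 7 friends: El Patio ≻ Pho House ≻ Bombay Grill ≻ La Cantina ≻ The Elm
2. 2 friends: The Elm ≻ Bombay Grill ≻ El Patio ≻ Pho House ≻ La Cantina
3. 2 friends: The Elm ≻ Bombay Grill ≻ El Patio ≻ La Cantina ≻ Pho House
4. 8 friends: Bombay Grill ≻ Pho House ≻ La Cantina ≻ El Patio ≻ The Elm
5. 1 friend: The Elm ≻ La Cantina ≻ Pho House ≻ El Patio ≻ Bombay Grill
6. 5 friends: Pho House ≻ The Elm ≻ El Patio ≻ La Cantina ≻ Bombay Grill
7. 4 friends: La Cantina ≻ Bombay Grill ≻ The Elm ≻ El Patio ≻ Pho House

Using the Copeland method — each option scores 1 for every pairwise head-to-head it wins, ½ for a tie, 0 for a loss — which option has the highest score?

La Cantina: beats The Elm; loses to El Patio, Pho House, and Bombay Grill → score 1.
El Patio: beats La Cantina, The Elm, and Pho House; loses to Bombay Grill → score 3.
The Elm: loses to La Cantina, El Patio, Pho House, and Bombay Grill → score 0.
Pho House: beats La Cantina and The Elm; loses to El Patio and Bombay Grill → score 2.
Bombay Grill: beats La Cantina, El Patio, The Elm, and Pho House → score 4.
Bombay Grill has the best pairwise record.

Bombay Grill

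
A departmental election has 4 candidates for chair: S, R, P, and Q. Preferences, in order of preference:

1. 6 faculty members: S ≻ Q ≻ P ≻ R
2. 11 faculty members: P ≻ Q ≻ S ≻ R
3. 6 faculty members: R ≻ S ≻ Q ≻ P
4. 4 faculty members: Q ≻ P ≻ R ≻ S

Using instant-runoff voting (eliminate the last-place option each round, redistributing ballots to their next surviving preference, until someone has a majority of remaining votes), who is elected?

P

Round 1: S 6, R 6, P 11, Q 4. Eliminate Q.
Round 2: S 6, R 6, P 15. P has a majority.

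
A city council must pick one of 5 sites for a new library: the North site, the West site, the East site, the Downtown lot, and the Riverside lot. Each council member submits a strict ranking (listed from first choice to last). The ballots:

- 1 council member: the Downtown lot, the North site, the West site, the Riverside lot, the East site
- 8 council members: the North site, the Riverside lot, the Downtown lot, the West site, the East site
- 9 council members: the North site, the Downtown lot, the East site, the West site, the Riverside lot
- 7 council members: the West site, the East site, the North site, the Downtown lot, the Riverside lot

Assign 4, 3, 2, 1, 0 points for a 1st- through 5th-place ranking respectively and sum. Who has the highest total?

the North site

the North site: 1·3 + 8·4 + 9·4 + 7·2 = 85
the West site: 1·2 + 8·1 + 9·1 + 7·4 = 47
the East site: 1·0 + 8·0 + 9·2 + 7·3 = 39
the Downtown lot: 1·4 + 8·2 + 9·3 + 7·1 = 54
the Riverside lot: 1·1 + 8·3 + 9·0 + 7·0 = 25
the North site has the highest Borda score (85).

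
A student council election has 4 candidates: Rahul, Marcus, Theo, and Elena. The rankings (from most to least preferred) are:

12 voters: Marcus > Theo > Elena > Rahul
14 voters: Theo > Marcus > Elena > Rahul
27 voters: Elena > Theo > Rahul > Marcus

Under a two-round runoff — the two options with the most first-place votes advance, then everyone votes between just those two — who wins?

Round 1 first-place votes: Rahul 0, Marcus 12, Theo 14, Elena 27.
Elena and Theo advance.
Runoff: Elena is preferred to Theo by 27 voters; Theo by 26.
Elena wins the runoff.

Elena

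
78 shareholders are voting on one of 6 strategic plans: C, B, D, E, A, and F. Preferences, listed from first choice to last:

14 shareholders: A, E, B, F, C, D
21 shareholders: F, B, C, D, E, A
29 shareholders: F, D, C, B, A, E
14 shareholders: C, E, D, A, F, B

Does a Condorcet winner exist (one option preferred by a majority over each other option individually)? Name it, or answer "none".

F

F vs C: 64–14 for F.
F vs B: 64–14 for F.
F vs D: 64–14 for F.
F vs E: 50–28 for F.
F vs A: 50–28 for F.
F beats every other option head-to-head.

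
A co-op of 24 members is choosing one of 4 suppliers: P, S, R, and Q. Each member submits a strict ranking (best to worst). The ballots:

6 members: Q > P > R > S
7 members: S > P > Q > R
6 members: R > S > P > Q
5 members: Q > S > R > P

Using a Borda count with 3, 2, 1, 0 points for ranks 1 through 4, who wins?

P: 6·2 + 7·2 + 6·1 + 5·0 = 32
S: 6·0 + 7·3 + 6·2 + 5·2 = 43
R: 6·1 + 7·0 + 6·3 + 5·1 = 29
Q: 6·3 + 7·1 + 6·0 + 5·3 = 40
S has the highest Borda score (43).

S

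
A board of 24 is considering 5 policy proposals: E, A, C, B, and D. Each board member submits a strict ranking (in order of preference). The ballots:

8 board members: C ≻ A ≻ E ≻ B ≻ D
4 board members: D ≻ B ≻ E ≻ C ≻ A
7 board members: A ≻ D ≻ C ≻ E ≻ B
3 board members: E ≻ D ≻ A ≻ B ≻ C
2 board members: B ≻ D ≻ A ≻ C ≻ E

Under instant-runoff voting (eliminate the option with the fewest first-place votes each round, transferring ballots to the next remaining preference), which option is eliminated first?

Round 1: E 3, A 7, C 8, B 2, D 4. Eliminate B.

B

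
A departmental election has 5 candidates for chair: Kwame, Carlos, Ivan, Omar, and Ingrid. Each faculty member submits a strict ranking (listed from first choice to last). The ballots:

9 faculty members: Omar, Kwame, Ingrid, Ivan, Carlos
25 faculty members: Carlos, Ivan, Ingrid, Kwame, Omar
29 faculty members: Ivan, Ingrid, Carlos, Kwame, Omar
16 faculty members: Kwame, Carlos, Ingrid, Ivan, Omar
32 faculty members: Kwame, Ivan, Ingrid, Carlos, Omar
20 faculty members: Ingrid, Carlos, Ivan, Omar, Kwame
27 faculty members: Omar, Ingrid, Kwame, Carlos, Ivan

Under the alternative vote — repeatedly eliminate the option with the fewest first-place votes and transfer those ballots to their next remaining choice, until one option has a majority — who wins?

Kwame

Round 1: Kwame 48, Carlos 25, Ivan 29, Omar 36, Ingrid 20. Eliminate Ingrid.
Round 2: Kwame 48, Carlos 45, Ivan 29, Omar 36. Eliminate Ivan.
Round 3: Kwame 48, Carlos 74, Omar 36. Eliminate Omar.
Round 4: Kwame 84, Carlos 74. Kwame has a majority.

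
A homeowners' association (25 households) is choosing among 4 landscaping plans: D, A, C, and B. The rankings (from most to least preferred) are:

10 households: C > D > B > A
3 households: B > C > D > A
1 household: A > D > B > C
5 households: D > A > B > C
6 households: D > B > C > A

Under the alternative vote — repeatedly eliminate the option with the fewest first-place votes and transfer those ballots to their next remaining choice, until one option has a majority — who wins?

Round 1: D 11, A 1, C 10, B 3. Eliminate A.
Round 2: D 12, C 10, B 3. Eliminate B.
Round 3: D 12, C 13. C has a majority.

C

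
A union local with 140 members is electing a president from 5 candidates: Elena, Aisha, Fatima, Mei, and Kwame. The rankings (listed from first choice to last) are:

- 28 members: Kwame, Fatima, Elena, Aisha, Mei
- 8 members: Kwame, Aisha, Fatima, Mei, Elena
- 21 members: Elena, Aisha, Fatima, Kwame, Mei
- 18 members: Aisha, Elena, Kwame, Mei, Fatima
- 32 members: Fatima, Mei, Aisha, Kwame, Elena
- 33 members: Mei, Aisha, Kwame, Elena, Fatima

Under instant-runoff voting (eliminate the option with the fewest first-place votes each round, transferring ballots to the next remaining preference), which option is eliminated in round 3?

Kwame

Round 1: Elena 21, Aisha 18, Fatima 32, Mei 33, Kwame 36. Eliminate Aisha.
Round 2: Elena 39, Fatima 32, Mei 33, Kwame 36. Eliminate Fatima.
Round 3: Elena 39, Mei 65, Kwame 36. Eliminate Kwame.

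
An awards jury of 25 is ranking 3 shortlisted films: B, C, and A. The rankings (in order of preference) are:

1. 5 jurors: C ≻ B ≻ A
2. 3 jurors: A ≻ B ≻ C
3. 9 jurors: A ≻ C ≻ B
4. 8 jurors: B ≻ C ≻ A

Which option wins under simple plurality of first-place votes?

First-place votes: B 8, C 5, A 12.
A has the most first-place votes.

A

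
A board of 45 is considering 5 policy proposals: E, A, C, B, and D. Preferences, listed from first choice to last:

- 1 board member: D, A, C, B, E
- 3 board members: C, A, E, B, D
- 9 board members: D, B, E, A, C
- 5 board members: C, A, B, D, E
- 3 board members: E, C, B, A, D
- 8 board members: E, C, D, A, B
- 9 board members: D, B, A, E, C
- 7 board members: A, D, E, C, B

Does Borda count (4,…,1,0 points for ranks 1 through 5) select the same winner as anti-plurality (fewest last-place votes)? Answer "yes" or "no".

Borda — scores: E 91, A 93, C 74, B 74, D 118. Winner: D.
Anti-plurality — last-place votes: E 6, A 0, C 18, B 15, D 6. Winner: A.
The two methods disagree.

no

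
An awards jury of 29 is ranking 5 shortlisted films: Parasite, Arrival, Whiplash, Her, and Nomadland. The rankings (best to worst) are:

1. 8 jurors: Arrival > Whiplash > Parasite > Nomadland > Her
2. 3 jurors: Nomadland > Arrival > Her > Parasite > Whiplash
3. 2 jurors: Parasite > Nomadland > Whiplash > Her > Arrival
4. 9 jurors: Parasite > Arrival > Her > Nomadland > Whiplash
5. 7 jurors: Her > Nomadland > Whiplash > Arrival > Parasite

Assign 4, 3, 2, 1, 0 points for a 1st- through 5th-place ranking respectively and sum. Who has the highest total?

Arrival

Parasite: 8·2 + 3·1 + 2·4 + 9·4 + 7·0 = 63
Arrival: 8·4 + 3·3 + 2·0 + 9·3 + 7·1 = 75
Whiplash: 8·3 + 3·0 + 2·2 + 9·0 + 7·2 = 42
Her: 8·0 + 3·2 + 2·1 + 9·2 + 7·4 = 54
Nomadland: 8·1 + 3·4 + 2·3 + 9·1 + 7·3 = 56
Arrival has the highest Borda score (75).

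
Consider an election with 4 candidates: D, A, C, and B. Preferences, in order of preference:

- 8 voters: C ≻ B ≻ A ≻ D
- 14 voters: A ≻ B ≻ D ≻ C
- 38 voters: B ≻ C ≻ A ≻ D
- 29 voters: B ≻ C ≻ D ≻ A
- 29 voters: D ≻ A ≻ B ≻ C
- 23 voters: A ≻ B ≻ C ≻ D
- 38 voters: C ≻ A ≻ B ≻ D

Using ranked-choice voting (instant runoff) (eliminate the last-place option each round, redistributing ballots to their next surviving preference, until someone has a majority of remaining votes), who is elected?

Round 1: D 29, A 37, C 46, B 67. Eliminate D.
Round 2: A 66, C 46, B 67. Eliminate C.
Round 3: A 104, B 75. A has a majority.

A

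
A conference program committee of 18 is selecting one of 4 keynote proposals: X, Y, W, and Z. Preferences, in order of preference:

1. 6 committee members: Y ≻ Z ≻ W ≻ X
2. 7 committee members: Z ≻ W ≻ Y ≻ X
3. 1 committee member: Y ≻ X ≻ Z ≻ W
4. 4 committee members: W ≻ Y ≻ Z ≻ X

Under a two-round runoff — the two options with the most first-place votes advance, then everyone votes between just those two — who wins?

Y

Round 1 first-place votes: X 0, Y 7, W 4, Z 7.
Z and Y advance.
Runoff: Z is preferred to Y by 7 voters; Y by 11.
Y wins the runoff.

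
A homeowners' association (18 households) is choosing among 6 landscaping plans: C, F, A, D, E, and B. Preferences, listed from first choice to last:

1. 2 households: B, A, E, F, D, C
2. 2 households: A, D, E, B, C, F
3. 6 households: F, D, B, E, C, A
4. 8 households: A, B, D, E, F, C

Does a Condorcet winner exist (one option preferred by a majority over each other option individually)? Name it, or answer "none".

A vs C: 12–6 for A.
A vs F: 12–6 for A.
A vs D: 12–6 for A.
A vs E: 12–6 for A.
A vs B: 10–8 for A.
A beats every other option head-to-head.

A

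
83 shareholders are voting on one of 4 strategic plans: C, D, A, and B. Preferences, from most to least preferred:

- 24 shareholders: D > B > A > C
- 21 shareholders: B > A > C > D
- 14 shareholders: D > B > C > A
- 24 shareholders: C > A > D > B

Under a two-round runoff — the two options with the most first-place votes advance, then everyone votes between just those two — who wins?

C

Round 1 first-place votes: C 24, D 38, A 0, B 21.
D and C advance.
Runoff: D is preferred to C by 38 voters; C by 45.
C wins the runoff.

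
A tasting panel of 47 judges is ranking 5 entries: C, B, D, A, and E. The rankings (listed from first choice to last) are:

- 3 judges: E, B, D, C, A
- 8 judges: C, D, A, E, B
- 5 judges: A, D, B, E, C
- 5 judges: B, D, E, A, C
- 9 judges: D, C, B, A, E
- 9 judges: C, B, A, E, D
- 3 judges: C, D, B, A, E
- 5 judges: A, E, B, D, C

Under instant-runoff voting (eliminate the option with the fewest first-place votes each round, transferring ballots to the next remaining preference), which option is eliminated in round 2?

Round 1: C 20, B 5, D 9, A 10, E 3. Eliminate E.
Round 2: C 20, B 8, D 9, A 10. Eliminate B.

B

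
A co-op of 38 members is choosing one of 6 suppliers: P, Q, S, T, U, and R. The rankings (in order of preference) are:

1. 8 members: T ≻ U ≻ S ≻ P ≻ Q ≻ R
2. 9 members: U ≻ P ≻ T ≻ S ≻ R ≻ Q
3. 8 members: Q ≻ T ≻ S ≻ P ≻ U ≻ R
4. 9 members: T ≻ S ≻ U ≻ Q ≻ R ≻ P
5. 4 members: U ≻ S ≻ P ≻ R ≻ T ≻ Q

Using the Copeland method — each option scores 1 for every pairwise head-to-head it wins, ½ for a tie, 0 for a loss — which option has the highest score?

T

P: beats Q and R; loses to S, T, and U → score 2.
Q: beats R; loses to P, S, T, and U → score 1.
S: beats P, Q, and R; loses to T and U → score 3.
T: beats P, Q, S, U, and R → score 5.
U: beats P, Q, S, and R; loses to T → score 4.
R: loses to P, Q, S, T, and U → score 0.
T has the best pairwise record.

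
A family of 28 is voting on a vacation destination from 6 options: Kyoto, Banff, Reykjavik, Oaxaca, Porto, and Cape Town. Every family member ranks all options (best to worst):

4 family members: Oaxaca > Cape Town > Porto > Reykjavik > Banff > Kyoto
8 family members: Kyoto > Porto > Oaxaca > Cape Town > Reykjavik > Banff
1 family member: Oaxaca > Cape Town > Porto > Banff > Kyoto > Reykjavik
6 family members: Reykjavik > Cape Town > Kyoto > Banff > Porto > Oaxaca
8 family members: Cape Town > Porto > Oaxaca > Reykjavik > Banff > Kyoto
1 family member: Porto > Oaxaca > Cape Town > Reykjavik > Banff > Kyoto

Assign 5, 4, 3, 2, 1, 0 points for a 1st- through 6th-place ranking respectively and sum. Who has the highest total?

Cape Town

Kyoto: 4·0 + 8·5 + 1·1 + 6·3 + 8·0 + 1·0 = 59
Banff: 4·1 + 8·0 + 1·2 + 6·2 + 8·1 + 1·1 = 27
Reykjavik: 4·2 + 8·1 + 1·0 + 6·5 + 8·2 + 1·2 = 64
Oaxaca: 4·5 + 8·3 + 1·5 + 6·0 + 8·3 + 1·4 = 77
Porto: 4·3 + 8·4 + 1·3 + 6·1 + 8·4 + 1·5 = 90
Cape Town: 4·4 + 8·2 + 1·4 + 6·4 + 8·5 + 1·3 = 103
Cape Town has the highest Borda score (103).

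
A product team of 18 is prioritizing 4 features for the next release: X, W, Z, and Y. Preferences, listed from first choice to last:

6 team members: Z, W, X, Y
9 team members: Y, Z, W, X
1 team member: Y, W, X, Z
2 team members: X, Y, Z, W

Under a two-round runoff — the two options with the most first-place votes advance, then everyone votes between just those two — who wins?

Y

Round 1 first-place votes: X 2, W 0, Z 6, Y 10.
Y and Z advance.
Runoff: Y is preferred to Z by 12 voters; Z by 6.
Y wins the runoff.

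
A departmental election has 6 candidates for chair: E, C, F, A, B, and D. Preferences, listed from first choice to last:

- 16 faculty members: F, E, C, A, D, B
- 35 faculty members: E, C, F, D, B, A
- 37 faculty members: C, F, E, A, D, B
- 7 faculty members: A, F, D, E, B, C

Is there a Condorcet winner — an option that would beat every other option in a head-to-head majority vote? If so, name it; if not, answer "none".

Checking pairwise contests:
F beats E 60–35.
E beats C 58–37.
C beats F 72–23.
E beats A 88–7.
E beats B 95–0.
E beats D 88–7.
Every option loses at least one head-to-head, so there is no Condorcet winner.

none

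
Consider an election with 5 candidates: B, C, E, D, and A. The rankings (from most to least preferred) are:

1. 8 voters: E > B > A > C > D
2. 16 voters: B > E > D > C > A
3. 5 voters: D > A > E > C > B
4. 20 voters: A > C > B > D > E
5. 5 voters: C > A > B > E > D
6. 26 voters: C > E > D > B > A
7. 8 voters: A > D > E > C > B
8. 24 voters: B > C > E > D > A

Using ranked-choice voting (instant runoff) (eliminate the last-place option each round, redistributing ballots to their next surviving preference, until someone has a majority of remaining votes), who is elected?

B

Round 1: B 40, C 31, E 8, D 5, A 28. Eliminate D.
Round 2: B 40, C 31, E 8, A 33. Eliminate E.
Round 3: B 48, C 31, A 33. Eliminate C.
Round 4: B 74, A 38. B has a majority.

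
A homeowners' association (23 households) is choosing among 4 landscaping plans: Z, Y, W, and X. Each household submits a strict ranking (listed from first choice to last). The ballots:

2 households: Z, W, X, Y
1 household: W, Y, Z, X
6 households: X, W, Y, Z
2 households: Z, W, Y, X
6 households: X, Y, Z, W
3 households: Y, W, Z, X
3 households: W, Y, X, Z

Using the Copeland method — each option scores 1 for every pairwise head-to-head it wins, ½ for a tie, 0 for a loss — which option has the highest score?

Z: loses to Y, W, and X → score 0.
Y: beats Z; loses to W and X → score 1.
W: beats Z and Y; loses to X → score 2.
X: beats Z, Y, and W → score 3.
X has the best pairwise record.

X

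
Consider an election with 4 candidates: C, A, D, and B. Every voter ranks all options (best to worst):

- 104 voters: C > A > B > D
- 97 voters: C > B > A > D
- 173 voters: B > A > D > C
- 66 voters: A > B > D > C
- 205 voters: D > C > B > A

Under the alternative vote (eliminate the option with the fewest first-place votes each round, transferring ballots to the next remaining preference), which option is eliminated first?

A

Round 1: C 201, A 66, D 205, B 173. Eliminate A.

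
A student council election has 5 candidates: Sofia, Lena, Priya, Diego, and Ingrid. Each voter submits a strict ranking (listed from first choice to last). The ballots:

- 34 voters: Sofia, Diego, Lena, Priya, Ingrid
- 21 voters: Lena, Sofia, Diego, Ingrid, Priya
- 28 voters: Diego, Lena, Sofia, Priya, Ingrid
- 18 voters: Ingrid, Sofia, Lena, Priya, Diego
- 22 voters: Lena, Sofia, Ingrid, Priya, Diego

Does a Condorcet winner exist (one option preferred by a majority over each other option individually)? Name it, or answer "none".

Checking pairwise contests:
Lena beats Sofia 71–52.
Diego beats Lena 62–61.
Sofia beats Priya 123–0.
Sofia beats Diego 95–28.
Sofia beats Ingrid 105–18.
Every option loses at least one head-to-head, so there is no Condorcet winner.

none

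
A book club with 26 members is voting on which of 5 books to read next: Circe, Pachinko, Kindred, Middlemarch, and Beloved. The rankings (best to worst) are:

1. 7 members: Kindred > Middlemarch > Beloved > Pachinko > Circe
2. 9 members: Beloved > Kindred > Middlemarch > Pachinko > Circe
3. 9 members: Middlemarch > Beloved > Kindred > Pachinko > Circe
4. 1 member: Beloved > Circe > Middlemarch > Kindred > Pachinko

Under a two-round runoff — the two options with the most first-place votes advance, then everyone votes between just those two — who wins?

Round 1 first-place votes: Circe 0, Pachinko 0, Kindred 7, Middlemarch 9, Beloved 10.
Beloved and Middlemarch advance.
Runoff: Beloved is preferred to Middlemarch by 10 voters; Middlemarch by 16.
Middlemarch wins the runoff.

Middlemarch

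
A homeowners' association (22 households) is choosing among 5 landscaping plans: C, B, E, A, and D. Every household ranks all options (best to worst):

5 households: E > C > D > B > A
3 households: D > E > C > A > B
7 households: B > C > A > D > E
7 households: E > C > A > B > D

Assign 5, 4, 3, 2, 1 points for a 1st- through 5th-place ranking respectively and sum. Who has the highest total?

C: 5·4 + 3·3 + 7·4 + 7·4 = 85
B: 5·2 + 3·1 + 7·5 + 7·2 = 62
E: 5·5 + 3·4 + 7·1 + 7·5 = 79
A: 5·1 + 3·2 + 7·3 + 7·3 = 53
D: 5·3 + 3·5 + 7·2 + 7·1 = 51
C has the highest Borda score (85).

C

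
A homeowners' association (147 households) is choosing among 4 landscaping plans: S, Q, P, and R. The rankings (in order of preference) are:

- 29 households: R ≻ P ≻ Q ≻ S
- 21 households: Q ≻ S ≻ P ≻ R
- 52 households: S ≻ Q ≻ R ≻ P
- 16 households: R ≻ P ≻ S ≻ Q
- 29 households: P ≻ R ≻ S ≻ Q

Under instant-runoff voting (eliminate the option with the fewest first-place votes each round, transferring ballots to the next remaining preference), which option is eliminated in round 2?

P

Round 1: S 52, Q 21, P 29, R 45. Eliminate Q.
Round 2: S 73, P 29, R 45. Eliminate P.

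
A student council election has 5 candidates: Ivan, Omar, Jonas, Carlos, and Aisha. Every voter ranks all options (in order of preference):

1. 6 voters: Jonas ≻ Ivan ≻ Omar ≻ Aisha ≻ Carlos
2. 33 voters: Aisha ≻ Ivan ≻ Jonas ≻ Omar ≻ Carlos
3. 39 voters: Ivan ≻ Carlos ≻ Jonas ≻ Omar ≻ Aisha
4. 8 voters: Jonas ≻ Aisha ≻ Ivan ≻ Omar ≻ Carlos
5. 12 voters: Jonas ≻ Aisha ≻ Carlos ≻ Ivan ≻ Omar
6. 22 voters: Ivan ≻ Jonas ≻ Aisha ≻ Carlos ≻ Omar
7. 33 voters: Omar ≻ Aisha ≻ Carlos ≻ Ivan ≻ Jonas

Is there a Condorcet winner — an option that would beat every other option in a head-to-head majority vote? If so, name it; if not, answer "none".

Checking pairwise contests:
Aisha beats Ivan 86–67.
Ivan beats Omar 120–33.
Ivan beats Jonas 127–26.
Ivan beats Carlos 108–45.
Omar beats Aisha 78–75.
Every option loses at least one head-to-head, so there is no Condorcet winner.

none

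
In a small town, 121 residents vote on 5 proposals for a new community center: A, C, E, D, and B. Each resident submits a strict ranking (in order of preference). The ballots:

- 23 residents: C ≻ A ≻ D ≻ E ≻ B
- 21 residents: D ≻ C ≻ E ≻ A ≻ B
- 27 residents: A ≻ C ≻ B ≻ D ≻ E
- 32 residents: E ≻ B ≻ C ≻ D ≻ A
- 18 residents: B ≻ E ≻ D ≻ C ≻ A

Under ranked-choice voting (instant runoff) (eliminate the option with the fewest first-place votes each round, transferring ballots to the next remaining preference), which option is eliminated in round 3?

Round 1: A 27, C 23, E 32, D 21, B 18. Eliminate B.
Round 2: A 27, C 23, E 50, D 21. Eliminate D.
Round 3: A 27, C 44, E 50. Eliminate A.

A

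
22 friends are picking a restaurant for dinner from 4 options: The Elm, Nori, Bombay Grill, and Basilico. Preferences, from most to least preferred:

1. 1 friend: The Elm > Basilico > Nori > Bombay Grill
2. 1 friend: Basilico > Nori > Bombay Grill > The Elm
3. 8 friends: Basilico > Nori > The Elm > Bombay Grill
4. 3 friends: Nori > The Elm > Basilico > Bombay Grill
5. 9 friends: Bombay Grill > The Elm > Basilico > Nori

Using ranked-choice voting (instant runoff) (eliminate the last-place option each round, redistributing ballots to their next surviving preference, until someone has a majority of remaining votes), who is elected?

Round 1: The Elm 1, Nori 3, Bombay Grill 9, Basilico 9. Eliminate The Elm.
Round 2: Nori 3, Bombay Grill 9, Basilico 10. Eliminate Nori.
Round 3: Bombay Grill 9, Basilico 13. Basilico has a majority.

Basilico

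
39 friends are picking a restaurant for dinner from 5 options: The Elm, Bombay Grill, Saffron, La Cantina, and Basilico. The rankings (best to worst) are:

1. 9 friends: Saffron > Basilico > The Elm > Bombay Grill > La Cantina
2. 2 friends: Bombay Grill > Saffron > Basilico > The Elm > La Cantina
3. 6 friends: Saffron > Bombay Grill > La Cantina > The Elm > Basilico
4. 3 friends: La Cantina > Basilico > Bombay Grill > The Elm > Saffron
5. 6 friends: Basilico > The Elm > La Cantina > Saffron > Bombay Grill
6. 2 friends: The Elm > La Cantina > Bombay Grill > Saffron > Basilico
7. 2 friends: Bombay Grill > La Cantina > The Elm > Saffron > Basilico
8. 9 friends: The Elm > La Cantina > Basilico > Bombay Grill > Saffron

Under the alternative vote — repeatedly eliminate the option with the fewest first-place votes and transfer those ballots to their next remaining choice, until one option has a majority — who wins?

Round 1: The Elm 11, Bombay Grill 4, Saffron 15, La Cantina 3, Basilico 6. Eliminate La Cantina.
Round 2: The Elm 11, Bombay Grill 4, Saffron 15, Basilico 9. Eliminate Bombay Grill.
Round 3: The Elm 13, Saffron 17, Basilico 9. Eliminate Basilico.
Round 4: The Elm 22, Saffron 17. The Elm has a majority.

The Elm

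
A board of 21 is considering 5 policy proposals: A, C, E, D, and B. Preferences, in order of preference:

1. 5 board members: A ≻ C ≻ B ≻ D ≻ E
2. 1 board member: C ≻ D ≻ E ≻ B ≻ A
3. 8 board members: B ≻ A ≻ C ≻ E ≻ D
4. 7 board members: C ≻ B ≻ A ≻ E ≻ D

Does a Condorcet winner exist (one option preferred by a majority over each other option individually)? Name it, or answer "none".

Checking pairwise contests:
B beats A 16–5.
A beats C 13–8.
A beats E 20–1.
A beats D 20–1.
C beats B 13–8.
Every option loses at least one head-to-head, so there is no Condorcet winner.

none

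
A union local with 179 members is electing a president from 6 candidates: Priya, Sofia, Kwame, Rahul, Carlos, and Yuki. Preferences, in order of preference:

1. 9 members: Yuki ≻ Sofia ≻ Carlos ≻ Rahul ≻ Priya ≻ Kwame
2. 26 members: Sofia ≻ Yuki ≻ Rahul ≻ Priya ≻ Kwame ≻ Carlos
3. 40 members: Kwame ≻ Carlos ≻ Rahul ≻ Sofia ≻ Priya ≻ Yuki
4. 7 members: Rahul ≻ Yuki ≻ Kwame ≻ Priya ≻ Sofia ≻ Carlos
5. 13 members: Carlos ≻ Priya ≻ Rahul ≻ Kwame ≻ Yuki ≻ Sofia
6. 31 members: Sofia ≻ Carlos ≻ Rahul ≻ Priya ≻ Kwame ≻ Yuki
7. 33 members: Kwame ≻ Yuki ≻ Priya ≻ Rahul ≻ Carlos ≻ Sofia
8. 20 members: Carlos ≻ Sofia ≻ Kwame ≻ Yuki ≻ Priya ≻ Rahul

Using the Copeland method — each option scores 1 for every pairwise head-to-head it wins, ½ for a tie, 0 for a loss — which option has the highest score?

Kwame

Priya: loses to Sofia, Kwame, Rahul, Carlos, and Yuki → score 0.
Sofia: beats Priya and Yuki; loses to Kwame, Rahul, and Carlos → score 2.
Kwame: beats Priya, Sofia, Rahul, Carlos, and Yuki → score 5.
Rahul: beats Priya, Sofia, and Yuki; loses to Kwame and Carlos → score 3.
Carlos: beats Priya, Sofia, Rahul, and Yuki; loses to Kwame → score 4.
Yuki: beats Priya; loses to Sofia, Kwame, Rahul, and Carlos → score 1.
Kwame has the best pairwise record.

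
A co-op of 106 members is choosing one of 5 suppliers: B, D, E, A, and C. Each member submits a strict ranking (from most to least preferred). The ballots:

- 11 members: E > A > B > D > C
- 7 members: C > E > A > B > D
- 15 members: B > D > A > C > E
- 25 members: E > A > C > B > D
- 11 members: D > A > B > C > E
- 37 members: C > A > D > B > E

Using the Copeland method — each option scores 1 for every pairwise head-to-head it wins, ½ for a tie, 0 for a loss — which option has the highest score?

A

B: beats D and E; loses to A and C → score 2.
D: beats E; loses to B, A, and C → score 1.
E: loses to B, D, A, and C → score 0.
A: beats B, D, E, and C → score 4.
C: beats B, D, and E; loses to A → score 3.
A has the best pairwise record.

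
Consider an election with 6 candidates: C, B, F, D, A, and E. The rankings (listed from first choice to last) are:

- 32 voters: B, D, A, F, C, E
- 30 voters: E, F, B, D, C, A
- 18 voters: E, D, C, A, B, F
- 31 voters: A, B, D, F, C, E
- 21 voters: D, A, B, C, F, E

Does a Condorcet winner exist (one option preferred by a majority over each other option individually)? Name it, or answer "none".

none

Checking pairwise contests:
B beats C 114–18.
A beats B 70–62.
B beats F 102–30.
B beats D 93–39.
D beats A 101–31.
C beats E 84–48.
Every option loses at least one head-to-head, so there is no Condorcet winner.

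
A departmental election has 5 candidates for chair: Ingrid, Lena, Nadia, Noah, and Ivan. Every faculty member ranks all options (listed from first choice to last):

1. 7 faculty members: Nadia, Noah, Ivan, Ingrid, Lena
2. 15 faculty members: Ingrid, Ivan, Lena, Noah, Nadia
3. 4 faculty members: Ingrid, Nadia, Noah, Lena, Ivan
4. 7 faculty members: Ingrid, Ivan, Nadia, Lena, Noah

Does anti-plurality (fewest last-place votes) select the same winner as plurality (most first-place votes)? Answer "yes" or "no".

Anti-plurality — last-place votes: Ingrid 0, Lena 7, Nadia 15, Noah 7, Ivan 4. Winner: Ingrid.
Plurality — first-place votes: Ingrid 26, Lena 0, Nadia 7, Noah 0, Ivan 0. Winner: Ingrid.
The two methods agree.

yes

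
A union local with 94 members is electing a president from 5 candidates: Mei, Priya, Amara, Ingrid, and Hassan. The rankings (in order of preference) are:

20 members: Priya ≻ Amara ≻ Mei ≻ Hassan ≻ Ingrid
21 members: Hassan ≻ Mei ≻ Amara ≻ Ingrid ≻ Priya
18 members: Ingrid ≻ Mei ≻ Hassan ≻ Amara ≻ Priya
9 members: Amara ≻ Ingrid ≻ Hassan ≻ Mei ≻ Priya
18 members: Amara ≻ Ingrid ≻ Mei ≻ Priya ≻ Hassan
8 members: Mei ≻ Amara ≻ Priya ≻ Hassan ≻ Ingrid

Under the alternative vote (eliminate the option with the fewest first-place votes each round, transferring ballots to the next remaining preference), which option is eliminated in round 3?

Round 1: Mei 8, Priya 20, Amara 27, Ingrid 18, Hassan 21. Eliminate Mei.
Round 2: Priya 20, Amara 35, Ingrid 18, Hassan 21. Eliminate Ingrid.
Round 3: Priya 20, Amara 35, Hassan 39. Eliminate Priya.

Priya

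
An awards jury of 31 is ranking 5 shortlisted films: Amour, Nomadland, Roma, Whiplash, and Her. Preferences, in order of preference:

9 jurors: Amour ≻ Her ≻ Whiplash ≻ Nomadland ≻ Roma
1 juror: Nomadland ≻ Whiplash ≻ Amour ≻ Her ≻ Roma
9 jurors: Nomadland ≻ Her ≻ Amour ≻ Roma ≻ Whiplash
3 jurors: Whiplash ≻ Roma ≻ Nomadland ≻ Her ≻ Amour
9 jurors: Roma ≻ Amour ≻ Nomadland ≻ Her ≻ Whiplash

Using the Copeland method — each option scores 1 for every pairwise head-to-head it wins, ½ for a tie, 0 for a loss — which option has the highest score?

Amour: beats Nomadland, Roma, Whiplash, and Her → score 4.
Nomadland: beats Roma, Whiplash, and Her; loses to Amour → score 3.
Roma: beats Whiplash; loses to Amour, Nomadland, and Her → score 1.
Whiplash: loses to Amour, Nomadland, Roma, and Her → score 0.
Her: beats Roma and Whiplash; loses to Amour and Nomadland → score 2.
Amour has the best pairwise record.

Amour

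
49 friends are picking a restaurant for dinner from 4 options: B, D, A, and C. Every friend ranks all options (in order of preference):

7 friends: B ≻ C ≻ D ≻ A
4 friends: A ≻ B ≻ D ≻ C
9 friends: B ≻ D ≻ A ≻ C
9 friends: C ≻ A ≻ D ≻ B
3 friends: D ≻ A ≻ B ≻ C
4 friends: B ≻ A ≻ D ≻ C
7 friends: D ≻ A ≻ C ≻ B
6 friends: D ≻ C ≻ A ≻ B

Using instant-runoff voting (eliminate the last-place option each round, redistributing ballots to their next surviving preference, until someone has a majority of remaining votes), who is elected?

Round 1: B 20, D 16, A 4, C 9. Eliminate A.
Round 2: B 24, D 16, C 9. Eliminate C.
Round 3: B 24, D 25. D has a majority.

D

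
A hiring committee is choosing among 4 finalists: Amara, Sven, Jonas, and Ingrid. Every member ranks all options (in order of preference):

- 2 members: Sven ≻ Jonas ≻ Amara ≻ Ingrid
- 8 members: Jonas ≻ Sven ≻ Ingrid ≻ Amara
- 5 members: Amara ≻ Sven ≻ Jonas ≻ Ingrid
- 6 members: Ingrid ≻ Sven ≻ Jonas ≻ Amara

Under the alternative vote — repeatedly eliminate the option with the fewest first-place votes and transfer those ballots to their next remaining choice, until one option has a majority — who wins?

Round 1: Amara 5, Sven 2, Jonas 8, Ingrid 6. Eliminate Sven.
Round 2: Amara 5, Jonas 10, Ingrid 6. Eliminate Amara.
Round 3: Jonas 15, Ingrid 6. Jonas has a majority.

Jonas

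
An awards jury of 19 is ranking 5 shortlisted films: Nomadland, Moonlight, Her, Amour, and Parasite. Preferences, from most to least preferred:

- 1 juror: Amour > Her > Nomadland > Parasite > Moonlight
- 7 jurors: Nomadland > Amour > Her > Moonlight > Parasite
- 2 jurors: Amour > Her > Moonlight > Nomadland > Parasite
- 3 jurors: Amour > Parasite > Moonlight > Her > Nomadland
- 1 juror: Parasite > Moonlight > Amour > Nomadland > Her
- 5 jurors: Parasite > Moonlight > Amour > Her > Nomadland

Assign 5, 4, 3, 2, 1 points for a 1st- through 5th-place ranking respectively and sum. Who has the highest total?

Amour

Nomadland: 1·3 + 7·5 + 2·2 + 3·1 + 1·2 + 5·1 = 52
Moonlight: 1·1 + 7·2 + 2·3 + 3·3 + 1·4 + 5·4 = 54
Her: 1·4 + 7·3 + 2·4 + 3·2 + 1·1 + 5·2 = 50
Amour: 1·5 + 7·4 + 2·5 + 3·5 + 1·3 + 5·3 = 76
Parasite: 1·2 + 7·1 + 2·1 + 3·4 + 1·5 + 5·5 = 53
Amour has the highest Borda score (76).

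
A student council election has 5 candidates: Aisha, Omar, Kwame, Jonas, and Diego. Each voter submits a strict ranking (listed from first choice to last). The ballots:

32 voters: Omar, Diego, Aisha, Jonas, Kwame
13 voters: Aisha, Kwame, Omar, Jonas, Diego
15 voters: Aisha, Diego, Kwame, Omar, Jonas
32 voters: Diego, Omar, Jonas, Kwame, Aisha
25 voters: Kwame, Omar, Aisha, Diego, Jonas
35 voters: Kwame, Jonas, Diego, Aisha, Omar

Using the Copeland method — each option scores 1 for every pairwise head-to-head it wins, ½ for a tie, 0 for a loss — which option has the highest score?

Aisha: beats Jonas; loses to Omar, Kwame, and Diego → score 1.
Omar: beats Aisha and Jonas; loses to Kwame and Diego → score 2.
Kwame: beats Aisha, Omar, and Jonas; loses to Diego → score 3.
Jonas: loses to Aisha, Omar, Kwame, and Diego → score 0.
Diego: beats Aisha, Omar, Kwame, and Jonas → score 4.
Diego has the best pairwise record.

Diego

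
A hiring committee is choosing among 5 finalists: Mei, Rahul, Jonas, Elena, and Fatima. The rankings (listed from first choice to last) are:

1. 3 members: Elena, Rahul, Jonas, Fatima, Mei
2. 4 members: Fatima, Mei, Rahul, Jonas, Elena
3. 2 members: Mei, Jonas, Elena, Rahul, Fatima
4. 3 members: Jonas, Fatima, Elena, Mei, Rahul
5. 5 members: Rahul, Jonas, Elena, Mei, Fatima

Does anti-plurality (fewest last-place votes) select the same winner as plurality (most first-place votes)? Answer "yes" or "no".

Anti-plurality — last-place votes: Mei 3, Rahul 3, Jonas 0, Elena 4, Fatima 7. Winner: Jonas.
Plurality — first-place votes: Mei 2, Rahul 5, Jonas 3, Elena 3, Fatima 4. Winner: Rahul.
The two methods disagree.

no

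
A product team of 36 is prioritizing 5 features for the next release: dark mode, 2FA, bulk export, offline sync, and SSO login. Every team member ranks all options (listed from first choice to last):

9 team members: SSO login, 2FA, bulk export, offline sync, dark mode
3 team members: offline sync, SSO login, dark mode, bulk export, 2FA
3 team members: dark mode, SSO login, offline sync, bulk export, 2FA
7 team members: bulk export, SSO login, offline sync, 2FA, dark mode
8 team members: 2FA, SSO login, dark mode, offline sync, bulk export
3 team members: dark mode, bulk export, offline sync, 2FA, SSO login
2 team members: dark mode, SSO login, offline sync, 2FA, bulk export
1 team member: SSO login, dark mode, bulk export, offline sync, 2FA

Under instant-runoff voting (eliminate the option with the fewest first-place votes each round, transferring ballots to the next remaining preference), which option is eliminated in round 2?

bulk export

Round 1: dark mode 8, 2FA 8, bulk export 7, offline sync 3, SSO login 10. Eliminate offline sync.
Round 2: dark mode 8, 2FA 8, bulk export 7, SSO login 13. Eliminate bulk export.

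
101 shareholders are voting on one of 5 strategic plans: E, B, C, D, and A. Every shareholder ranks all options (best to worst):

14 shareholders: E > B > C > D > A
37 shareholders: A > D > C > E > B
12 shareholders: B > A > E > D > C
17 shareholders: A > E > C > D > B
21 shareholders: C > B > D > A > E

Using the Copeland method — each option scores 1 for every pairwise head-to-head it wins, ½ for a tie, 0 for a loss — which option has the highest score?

E: beats B; loses to C, D, and A → score 1.
B: loses to E, C, D, and A → score 0.
C: beats E, B, and D; loses to A → score 3.
D: beats E and B; loses to C and A → score 2.
A: beats E, B, C, and D → score 4.
A has the best pairwise record.

A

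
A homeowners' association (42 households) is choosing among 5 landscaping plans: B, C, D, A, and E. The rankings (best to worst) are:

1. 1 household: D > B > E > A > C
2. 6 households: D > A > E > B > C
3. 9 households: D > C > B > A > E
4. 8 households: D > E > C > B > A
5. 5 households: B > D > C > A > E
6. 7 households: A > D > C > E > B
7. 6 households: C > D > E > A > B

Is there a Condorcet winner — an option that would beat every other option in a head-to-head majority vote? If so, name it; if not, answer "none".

D

D vs B: 37–5 for D.
D vs C: 36–6 for D.
D vs A: 35–7 for D.
D vs E: 42–0 for D.
D beats every other option head-to-head.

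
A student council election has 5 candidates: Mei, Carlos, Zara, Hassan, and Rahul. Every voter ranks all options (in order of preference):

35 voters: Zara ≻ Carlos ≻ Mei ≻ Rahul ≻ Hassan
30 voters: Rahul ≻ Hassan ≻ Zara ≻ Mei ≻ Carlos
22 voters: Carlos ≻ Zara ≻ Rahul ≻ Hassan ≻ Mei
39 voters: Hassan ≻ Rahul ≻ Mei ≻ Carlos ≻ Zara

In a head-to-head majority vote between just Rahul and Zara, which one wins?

Voters preferring Rahul to Zara: 69; preferring Zara to Rahul: 57.
Rahul wins the head-to-head.

Rahul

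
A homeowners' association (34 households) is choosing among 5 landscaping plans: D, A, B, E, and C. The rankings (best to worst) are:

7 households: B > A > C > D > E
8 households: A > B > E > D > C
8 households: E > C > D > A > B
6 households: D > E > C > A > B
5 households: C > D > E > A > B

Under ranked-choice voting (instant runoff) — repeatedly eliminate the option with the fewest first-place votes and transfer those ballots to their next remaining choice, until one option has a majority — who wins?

Round 1: D 6, A 8, B 7, E 8, C 5. Eliminate C.
Round 2: D 11, A 8, B 7, E 8. Eliminate B.
Round 3: D 11, A 15, E 8. Eliminate E.
Round 4: D 19, A 15. D has a majority.

D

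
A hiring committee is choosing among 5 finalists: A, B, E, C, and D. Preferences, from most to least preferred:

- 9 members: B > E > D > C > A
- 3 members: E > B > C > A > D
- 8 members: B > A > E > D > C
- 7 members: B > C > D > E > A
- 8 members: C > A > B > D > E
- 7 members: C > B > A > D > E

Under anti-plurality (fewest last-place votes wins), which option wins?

B

Last-place votes: A 16, B 0, E 15, C 8, D 3.
B is ranked last by the fewest voters, so B wins.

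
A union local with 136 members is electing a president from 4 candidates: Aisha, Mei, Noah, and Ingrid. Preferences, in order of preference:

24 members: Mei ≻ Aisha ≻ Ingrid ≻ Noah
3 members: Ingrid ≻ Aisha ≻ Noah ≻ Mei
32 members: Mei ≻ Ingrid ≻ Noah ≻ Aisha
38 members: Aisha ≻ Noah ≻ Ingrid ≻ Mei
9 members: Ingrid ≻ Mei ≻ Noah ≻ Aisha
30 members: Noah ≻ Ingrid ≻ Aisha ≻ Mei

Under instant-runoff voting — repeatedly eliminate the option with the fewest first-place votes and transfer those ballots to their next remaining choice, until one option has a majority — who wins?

Aisha

Round 1: Aisha 38, Mei 56, Noah 30, Ingrid 12. Eliminate Ingrid.
Round 2: Aisha 41, Mei 65, Noah 30. Eliminate Noah.
Round 3: Aisha 71, Mei 65. Aisha has a majority.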